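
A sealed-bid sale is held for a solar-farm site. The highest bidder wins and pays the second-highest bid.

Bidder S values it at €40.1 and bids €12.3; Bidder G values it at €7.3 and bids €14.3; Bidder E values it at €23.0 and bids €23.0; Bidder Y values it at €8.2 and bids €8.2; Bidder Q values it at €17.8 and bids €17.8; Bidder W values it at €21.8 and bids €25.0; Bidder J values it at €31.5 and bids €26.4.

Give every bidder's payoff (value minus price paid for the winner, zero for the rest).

Payoffs: Bidder S €0.0, Bidder G €0.0, Bidder E €0.0, Bidder Y €0.0, Bidder Q €0.0, Bidder W €0.0, Bidder J €6.5.

Ranking the bids: Bidder J €26.4; Bidder W €25.0; Bidder E €23.0; Bidder Q €17.8; Bidder G €14.3; Bidder S €12.3; Bidder Y €8.2.
Bidder J has the top bid and wins; the price is the second-highest bid, €25.0.
Bidder J's payoff = €31.5 − €25.0 = €6.5. All other bidders lose, so their payoff is 0.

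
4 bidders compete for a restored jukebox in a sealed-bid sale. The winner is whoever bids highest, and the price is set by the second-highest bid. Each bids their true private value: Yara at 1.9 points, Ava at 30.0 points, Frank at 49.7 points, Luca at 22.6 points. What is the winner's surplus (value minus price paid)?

Sorted high to low: Frank 49.7 points, then Ava 30.0 points, then Luca 22.6 points, then Yara 1.9 points.
Frank wins with the top bid and pays the second-highest, 30.0 points.
Surplus = 49.7 points − 30.0 points = 19.7 points.

Winner's surplus: 19.7 points.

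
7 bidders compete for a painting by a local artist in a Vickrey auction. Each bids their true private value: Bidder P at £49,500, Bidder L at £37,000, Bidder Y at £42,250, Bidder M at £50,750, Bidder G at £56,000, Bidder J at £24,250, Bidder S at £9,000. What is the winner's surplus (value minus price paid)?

Surplus = £5,250.

Sorted high to low: Bidder G £56,000; Bidder M £50,750; Bidder P £49,500; Bidder Y £42,250; Bidder L £37,000; Bidder J £24,250; Bidder S £9,000.
Bidder G wins with the top bid and pays the second-highest, £50,750.
Surplus = £56,000 − £50,750 = £5,250.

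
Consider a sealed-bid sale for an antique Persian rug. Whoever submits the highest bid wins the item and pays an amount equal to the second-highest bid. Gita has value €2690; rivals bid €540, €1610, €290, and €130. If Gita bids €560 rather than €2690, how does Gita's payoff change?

-€1080

The highest competing bid is €1610.
Bidding truthfully at €2690: Gita has the top bid, wins, and pays the second-highest bid €1610. Payoff = €2690 − €1610 = €1080.
Bidding €560: the top bid is €1610 (a rival), so Gita loses. Payoff = €0.
Change = €0 − €1080 = -€1080.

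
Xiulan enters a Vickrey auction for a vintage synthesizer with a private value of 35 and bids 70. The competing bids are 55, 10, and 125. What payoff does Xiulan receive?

0

Highest competing bid: 125.
Xiulan's bid 70 is not the highest, so Xiulan loses, pays nothing, and earns zero payoff.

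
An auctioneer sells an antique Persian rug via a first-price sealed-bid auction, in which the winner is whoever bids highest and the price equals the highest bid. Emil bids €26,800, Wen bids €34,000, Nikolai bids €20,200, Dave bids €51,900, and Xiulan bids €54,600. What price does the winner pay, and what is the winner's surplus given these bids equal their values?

Price €54,600; surplus €0.

Ordered from highest: Xiulan €54,600 > Dave €51,900 > Wen €34,000 > Emil €26,800 > Nikolai €20,200.
Xiulan is the highest bidder, so Xiulan wins.
Under the first-price rule, the price is the highest bid: €54,600.
Surplus = €54,600 − €54,600 = €0.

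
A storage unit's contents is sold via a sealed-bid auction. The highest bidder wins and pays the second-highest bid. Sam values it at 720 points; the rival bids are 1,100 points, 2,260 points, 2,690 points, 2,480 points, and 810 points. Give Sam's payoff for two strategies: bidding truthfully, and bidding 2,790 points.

Truthful: 0 points; alternative: -1,970 points.

The highest competing bid is 2,690 points.
Bidding truthfully at 720 points: the top bid is 2,690 points (a rival), so Sam loses. Payoff = 0 points.
Bidding 2,790 points: Sam has the top bid, wins, and pays the second-highest bid 2,690 points. Payoff = 720 points − 2,690 points = -1,970 points.
Deviating from a truthful bid can only lose payoff in a second-price auction — never gain.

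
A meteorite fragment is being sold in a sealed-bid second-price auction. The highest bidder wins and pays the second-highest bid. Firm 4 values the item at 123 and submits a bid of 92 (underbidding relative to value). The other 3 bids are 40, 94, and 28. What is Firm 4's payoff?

Payoff = 0.

Highest competing bid: 94.
Firm 4's bid 92 is not the highest, so Firm 4 loses, pays nothing, and earns zero payoff.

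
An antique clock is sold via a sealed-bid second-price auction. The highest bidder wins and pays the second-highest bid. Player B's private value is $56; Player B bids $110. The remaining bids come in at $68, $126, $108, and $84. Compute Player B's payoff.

Player B's payoff: $0.

Highest competing bid: $126.
Player B's bid $110 is not the highest, so Player B loses, pays nothing, and earns zero payoff.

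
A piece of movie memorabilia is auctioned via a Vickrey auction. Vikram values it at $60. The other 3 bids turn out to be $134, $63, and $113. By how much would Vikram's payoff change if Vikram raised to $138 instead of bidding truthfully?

Change in payoff: -$74.

The highest competing bid is $134.
Bidding truthfully at $60: the top bid is $134 (a rival), so Vikram loses. Payoff = $0.
Bidding $138: Vikram has the top bid, wins, and pays the second-highest bid $134. Payoff = $60 − $134 = -$74.
Change = -$74 − $0 = -$74.
This is the dominant-strategy logic: truthful bidding weakly beats any alternative.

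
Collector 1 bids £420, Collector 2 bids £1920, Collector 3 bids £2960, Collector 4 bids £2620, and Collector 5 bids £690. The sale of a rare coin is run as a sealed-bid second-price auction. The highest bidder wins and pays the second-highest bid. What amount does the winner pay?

Price paid: £2620.

Ordered from highest: Collector 3 £2960, then Collector 4 £2620, then Collector 2 £1920, then Collector 5 £690, then Collector 1 £420.
Collector 3 has the highest bid, so Collector 3 wins.
The second-highest bid is £2620, so that is what Collector 3 pays.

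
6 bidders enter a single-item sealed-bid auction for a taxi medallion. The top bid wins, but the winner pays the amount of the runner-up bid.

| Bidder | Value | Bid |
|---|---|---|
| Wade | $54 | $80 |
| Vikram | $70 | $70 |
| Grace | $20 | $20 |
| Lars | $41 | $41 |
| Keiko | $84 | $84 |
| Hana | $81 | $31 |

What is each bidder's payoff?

Bids in descending order: Keiko $84, then Wade $80, then Vikram $70, then Lars $41, then Hana $31, then Grace $20.
Keiko has the top bid and wins; the price is the second-highest bid, $80.
Keiko's payoff = $84 − $80 = $4. All other bidders lose, so their payoff is 0.

Wade $0, Vikram $0, Grace $0, Lars $0, Keiko $4, Hana $0.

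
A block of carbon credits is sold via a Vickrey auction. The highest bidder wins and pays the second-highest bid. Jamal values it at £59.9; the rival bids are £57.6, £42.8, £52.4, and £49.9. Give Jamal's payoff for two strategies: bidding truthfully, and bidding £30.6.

The highest competing bid is £57.6.
Bidding truthfully at £59.9: Jamal has the top bid, wins, and pays the second-highest bid £57.6. Payoff = £59.9 − £57.6 = £2.3.
Bidding £30.6: the top bid is £57.6 (a rival), so Jamal loses. Payoff = £0.0.
Deviating from a truthful bid can only lose payoff in a second-price auction — never gain.

(a) £2.3  (b) £0.0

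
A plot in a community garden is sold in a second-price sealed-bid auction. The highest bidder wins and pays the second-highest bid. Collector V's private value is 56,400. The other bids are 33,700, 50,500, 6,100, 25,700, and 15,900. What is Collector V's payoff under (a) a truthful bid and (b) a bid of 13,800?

The highest competing bid is 50,500.
Bidding truthfully at 56,400: Collector V has the top bid, wins, and pays the second-highest bid 50,500. Payoff = 56,400 − 50,500 = 5,900.
Bidding 13,800: the top bid is 50,500 (a rival), so Collector V loses. Payoff = 0.
This is the dominant-strategy logic: truthful bidding weakly beats any alternative.

(a) 5,900  (b) 0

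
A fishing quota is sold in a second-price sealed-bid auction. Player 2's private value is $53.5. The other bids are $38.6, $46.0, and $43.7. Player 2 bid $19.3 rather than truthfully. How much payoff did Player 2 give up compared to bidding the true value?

$7.5

The highest competing bid is $46.0.
Bidding truthfully at $53.5: Player 2 has the top bid, wins, and pays the second-highest bid $46.0. Payoff = $53.5 − $46.0 = $7.5.
Bidding $19.3: the top bid is $46.0 (a rival), so Player 2 loses. Payoff = $0.0.
Regret = truthful payoff − actual payoff = $7.5 − $0.0 = $7.5.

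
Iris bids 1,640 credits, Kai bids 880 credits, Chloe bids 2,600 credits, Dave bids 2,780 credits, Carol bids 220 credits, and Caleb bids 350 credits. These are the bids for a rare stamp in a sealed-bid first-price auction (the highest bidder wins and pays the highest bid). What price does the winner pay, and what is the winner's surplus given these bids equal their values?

Ranking the bids: Dave 2,780 credits; Chloe 2,600 credits; Iris 1,640 credits; Kai 880 credits; Caleb 350 credits; Carol 220 credits.
Dave is the highest bidder, so Dave wins.
Under the first-price rule, the price is the highest bid: 2,780 credits.
Surplus = 2,780 credits − 2,780 credits = 0 credits.

Price 2,780 credits; surplus 0 credits.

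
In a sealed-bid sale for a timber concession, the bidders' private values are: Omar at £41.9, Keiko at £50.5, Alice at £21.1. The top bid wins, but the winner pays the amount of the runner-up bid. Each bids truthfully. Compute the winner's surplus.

Ranking the bids: Keiko £50.5; Omar £41.9; Alice £21.1.
Keiko wins with the top bid and pays the second-highest, £41.9.
Surplus = £50.5 − £41.9 = £8.6.

Winner's surplus: £8.6.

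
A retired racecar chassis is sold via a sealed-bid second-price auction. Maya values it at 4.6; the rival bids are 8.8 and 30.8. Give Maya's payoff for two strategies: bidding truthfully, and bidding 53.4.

The highest competing bid is 30.8.
Bidding truthfully at 4.6: the top bid is 30.8 (a rival), so Maya loses. Payoff = 0.0.
Bidding 53.4: Maya has the top bid, wins, and pays the second-highest bid 30.8. Payoff = 4.6 − 30.8 = -26.2.

Truthful: 0.0; alternative: -26.2.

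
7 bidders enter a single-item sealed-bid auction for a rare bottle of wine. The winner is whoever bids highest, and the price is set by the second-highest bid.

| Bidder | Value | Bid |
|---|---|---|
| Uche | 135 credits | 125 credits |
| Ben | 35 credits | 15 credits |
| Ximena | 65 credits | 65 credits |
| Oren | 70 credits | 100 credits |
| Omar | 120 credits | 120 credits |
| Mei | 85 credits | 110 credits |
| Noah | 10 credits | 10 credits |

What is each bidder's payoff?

Bids in descending order: Uche 125 credits, then Omar 120 credits, then Mei 110 credits, then Oren 100 credits, then Ximena 65 credits, then Ben 15 credits, then Noah 10 credits.
Uche has the top bid and wins; the price is the second-highest bid, 120 credits.
Uche's payoff = 135 credits − 120 credits = 15 credits. All other bidders lose, so their payoff is 0.

Payoffs: Uche 15 credits, Ben 0 credits, Ximena 0 credits, Oren 0 credits, Omar 0 credits, Mei 0 credits, Noah 0 credits.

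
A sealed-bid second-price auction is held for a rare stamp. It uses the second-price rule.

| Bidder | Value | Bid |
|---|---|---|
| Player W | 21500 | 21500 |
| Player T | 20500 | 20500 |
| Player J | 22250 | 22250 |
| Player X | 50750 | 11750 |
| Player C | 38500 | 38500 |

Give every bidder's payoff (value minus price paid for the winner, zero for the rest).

Player W 0, Player T 0, Player J 0, Player X 0, Player C 16250.

Sorted high to low: Player C 38500, then Player J 22250, then Player W 21500, then Player T 20500, then Player X 11750.
Player C has the top bid and wins; the price is the second-highest bid, 22250.
Player C's payoff = 38500 − 22250 = 16250. All other bidders lose, so their payoff is 0.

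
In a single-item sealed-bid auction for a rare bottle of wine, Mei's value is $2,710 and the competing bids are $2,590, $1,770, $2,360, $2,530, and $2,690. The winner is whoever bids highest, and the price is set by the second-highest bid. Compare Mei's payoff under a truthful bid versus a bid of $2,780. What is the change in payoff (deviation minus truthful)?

The highest competing bid is $2,690.
Bidding truthfully at $2,710: Mei has the top bid, wins, and pays the second-highest bid $2,690. Payoff = $2,710 − $2,690 = $20.
Bidding $2,780: Mei has the top bid, wins, and pays the second-highest bid $2,690. Payoff = $2,710 − $2,690 = $20.
Change = $20 − $20 = $0.

Payoff change: $0.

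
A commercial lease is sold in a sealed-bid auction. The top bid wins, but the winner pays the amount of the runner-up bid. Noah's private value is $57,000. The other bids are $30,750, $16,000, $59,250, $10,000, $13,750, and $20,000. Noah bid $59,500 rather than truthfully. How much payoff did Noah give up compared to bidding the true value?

The highest competing bid is $59,250.
Bidding truthfully at $57,000: the top bid is $59,250 (a rival), so Noah loses. Payoff = $0.
Bidding $59,500: Noah has the top bid, wins, and pays the second-highest bid $59,250. Payoff = $57,000 − $59,250 = -$2,250.
Regret = truthful payoff − actual payoff = $0 − -$2,250 = $2,250.
This is the dominant-strategy logic: truthful bidding weakly beats any alternative.

Payoff forgone: $2,250.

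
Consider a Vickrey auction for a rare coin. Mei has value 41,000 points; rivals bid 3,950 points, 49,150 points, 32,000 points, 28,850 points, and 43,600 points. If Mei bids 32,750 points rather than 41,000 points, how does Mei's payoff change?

0 points

The highest competing bid is 49,150 points.
Bidding truthfully at 41,000 points: the top bid is 49,150 points (a rival), so Mei loses. Payoff = 0 points.
Bidding 32,750 points: the top bid is 49,150 points (a rival), so Mei loses. Payoff = 0 points.
Change = 0 points − 0 points = 0 points.
The bid only affects whether you win, not the price — here both bids land on the same side of the top rival bid, so the deviation is payoff-neutral.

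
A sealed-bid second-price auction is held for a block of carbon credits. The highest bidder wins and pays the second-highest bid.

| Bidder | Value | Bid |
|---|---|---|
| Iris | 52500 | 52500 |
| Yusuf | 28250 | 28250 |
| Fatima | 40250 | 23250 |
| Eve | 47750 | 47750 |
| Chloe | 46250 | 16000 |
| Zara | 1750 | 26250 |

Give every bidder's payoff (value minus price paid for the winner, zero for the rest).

Sorted high to low: Iris 52500; Eve 47750; Yusuf 28250; Zara 26250; Fatima 23250; Chloe 16000.
Iris has the top bid and wins; the price is the second-highest bid, 47750.
Iris's payoff = 52500 − 47750 = 4750. All other bidders lose, so their payoff is 0.

Payoffs: Iris 4750, Yusuf 0, Fatima 0, Eve 0, Chloe 0, Zara 0.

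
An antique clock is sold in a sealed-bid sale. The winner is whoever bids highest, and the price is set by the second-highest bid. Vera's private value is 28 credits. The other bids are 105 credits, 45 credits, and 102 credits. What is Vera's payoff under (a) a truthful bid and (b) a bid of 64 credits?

The highest competing bid is 105 credits.
Bidding truthfully at 28 credits: the top bid is 105 credits (a rival), so Vera loses. Payoff = 0 credits.
Bidding 64 credits: the top bid is 105 credits (a rival), so Vera loses. Payoff = 0 credits.
The bid only affects whether you win, not the price — here both bids land on the same side of the top rival bid, so the deviation is payoff-neutral.

(a) 0 credits  (b) 0 credits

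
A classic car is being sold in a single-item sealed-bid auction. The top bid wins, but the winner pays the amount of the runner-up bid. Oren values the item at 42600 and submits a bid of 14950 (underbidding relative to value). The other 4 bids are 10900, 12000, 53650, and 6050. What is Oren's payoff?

Oren's payoff: 0.

Highest competing bid: 53650.
Oren's bid 14950 is not the highest, so Oren loses, pays nothing, and earns zero payoff.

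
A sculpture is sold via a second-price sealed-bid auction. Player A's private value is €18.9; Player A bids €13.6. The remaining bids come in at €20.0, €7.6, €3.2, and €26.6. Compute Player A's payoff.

Highest competing bid: €26.6.
Player A's bid €13.6 is not the highest, so Player A loses, pays nothing, and earns zero payoff.

Player A's payoff: €0.0.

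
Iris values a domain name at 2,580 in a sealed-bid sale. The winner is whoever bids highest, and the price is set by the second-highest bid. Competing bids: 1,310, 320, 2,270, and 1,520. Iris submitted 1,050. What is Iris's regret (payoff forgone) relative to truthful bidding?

The highest competing bid is 2,270.
Bidding truthfully at 2,580: Iris has the top bid, wins, and pays the second-highest bid 2,270. Payoff = 2,580 − 2,270 = 310.
Bidding 1,050: the top bid is 2,270 (a rival), so Iris loses. Payoff = 0.
Regret = truthful payoff − actual payoff = 310 − 0 = 310.

310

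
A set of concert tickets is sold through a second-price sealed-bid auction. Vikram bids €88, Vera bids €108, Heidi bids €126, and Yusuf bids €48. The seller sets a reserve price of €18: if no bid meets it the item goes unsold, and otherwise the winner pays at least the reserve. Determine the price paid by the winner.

Ranking the bids: Heidi €126, then Vera €108, then Vikram €88, then Yusuf €48.
Heidi has the highest bid, so Heidi wins.
The second-highest bid is €108, which exceeds the reserve, so that sets the price.

Price paid: €108.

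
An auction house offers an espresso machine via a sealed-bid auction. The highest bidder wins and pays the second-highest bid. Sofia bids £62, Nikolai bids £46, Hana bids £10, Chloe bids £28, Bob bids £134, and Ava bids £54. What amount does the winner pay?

Sorted high to low: Bob £134; Sofia £62; Ava £54; Nikolai £46; Chloe £28; Hana £10.
Bob has the highest bid, so Bob wins.
The second-highest bid is £62, so that is what Bob pays.

£62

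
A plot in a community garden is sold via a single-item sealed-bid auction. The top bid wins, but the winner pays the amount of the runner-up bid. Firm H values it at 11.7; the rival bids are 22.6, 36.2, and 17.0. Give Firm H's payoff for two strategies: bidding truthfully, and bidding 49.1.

Truthful: 0.0; alternative: -24.5.

The highest competing bid is 36.2.
Bidding truthfully at 11.7: the top bid is 36.2 (a rival), so Firm H loses. Payoff = 0.0.
Bidding 49.1: Firm H has the top bid, wins, and pays the second-highest bid 36.2. Payoff = 11.7 − 36.2 = -24.5.
Deviating from a truthful bid can only lose payoff in a second-price auction — never gain.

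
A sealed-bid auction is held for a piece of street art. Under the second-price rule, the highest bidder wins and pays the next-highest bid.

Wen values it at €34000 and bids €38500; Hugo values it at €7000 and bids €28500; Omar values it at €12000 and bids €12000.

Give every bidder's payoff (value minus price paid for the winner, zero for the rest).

Wen €5500, Hugo €0, Omar €0.

Ordered from highest: Wen €38500 > Hugo €28500 > Omar €12000.
Wen has the top bid and wins; the price is the second-highest bid, €28500.
Wen's payoff = €34000 − €28500 = €5500. All other bidders lose, so their payoff is 0.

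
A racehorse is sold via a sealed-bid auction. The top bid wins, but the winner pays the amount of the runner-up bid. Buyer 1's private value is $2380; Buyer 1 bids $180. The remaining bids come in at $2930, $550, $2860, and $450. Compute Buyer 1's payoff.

Highest competing bid: $2930.
Buyer 1's bid $180 is not the highest, so Buyer 1 loses, pays nothing, and earns zero payoff.

Payoff = $0.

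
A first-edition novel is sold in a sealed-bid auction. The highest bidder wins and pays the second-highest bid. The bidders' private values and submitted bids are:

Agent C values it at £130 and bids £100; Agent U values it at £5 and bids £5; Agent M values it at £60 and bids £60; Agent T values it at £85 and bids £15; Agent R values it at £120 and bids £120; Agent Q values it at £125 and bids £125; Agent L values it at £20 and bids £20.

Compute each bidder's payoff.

Ordered from highest: Agent Q £125; Agent R £120; Agent C £100; Agent M £60; Agent L £20; Agent T £15; Agent U £5.
Agent Q has the top bid and wins; the price is the second-highest bid, £120.
Agent Q's payoff = £125 − £120 = £5. All other bidders lose, so their payoff is 0.

Agent C £0, Agent U £0, Agent M £0, Agent T £0, Agent R £0, Agent Q £5, Agent L £0.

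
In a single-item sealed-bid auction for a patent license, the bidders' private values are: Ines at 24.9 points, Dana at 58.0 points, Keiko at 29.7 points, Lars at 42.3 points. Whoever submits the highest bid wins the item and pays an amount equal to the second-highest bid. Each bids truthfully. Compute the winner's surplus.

Winner's surplus: 15.7 points.

Ordered from highest: Dana 58.0 points > Lars 42.3 points > Keiko 29.7 points > Ines 24.9 points.
Dana wins with the top bid and pays the second-highest, 42.3 points.
Surplus = 58.0 points − 42.3 points = 15.7 points.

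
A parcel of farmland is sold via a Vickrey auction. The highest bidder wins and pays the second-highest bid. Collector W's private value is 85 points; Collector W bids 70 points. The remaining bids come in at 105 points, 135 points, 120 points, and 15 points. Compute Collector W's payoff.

Collector W's payoff: 0 points.

Highest competing bid: 135 points.
Collector W's bid 70 points is not the highest, so Collector W loses, pays nothing, and earns zero payoff.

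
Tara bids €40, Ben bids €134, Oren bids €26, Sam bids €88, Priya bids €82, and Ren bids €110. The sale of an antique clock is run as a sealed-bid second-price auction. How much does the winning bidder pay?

The winner pays €110.

Ordered from highest: Ben €134 > Ren €110 > Sam €88 > Priya €82 > Tara €40 > Oren €26.
Ben has the highest bid, so Ben wins.
The second-highest bid is €110, so that is what Ben pays.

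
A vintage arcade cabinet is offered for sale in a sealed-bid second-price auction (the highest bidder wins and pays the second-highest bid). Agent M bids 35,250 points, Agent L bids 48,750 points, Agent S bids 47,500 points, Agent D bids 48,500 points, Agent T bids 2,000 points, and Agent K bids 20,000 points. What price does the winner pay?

48,500 points

Ordered from highest: Agent L 48,750 points; Agent D 48,500 points; Agent S 47,500 points; Agent M 35,250 points; Agent K 20,000 points; Agent T 2,000 points.
Agent L is the highest bidder, so Agent L wins.
Under the second-price rule, the price is the second-highest bid: 48,500 points.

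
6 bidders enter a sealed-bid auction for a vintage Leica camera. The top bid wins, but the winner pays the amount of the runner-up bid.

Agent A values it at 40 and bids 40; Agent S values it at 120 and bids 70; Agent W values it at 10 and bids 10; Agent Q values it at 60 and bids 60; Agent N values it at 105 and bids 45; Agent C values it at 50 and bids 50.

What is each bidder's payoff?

Payoffs: Agent A 0, Agent S 60, Agent W 0, Agent Q 0, Agent N 0, Agent C 0.

Ordered from highest: Agent S 70; Agent Q 60; Agent C 50; Agent N 45; Agent A 40; Agent W 10.
Agent S has the top bid and wins; the price is the second-highest bid, 60.
Agent S's payoff = 120 − 60 = 60. All other bidders lose, so their payoff is 0.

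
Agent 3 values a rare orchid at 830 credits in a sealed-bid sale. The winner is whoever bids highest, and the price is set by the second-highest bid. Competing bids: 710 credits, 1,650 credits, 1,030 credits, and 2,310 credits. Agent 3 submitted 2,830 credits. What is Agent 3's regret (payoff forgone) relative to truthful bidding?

The highest competing bid is 2,310 credits.
Bidding truthfully at 830 credits: the top bid is 2,310 credits (a rival), so Agent 3 loses. Payoff = 0 credits.
Bidding 2,830 credits: Agent 3 has the top bid, wins, and pays the second-highest bid 2,310 credits. Payoff = 830 credits − 2,310 credits = -1,480 credits.
Regret = truthful payoff − actual payoff = 0 credits − -1,480 credits = 1,480 credits.

1,480 credits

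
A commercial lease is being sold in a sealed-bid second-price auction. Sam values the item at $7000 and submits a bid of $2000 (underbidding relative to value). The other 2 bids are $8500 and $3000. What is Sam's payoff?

Highest competing bid: $8500.
Sam's bid $2000 is not the highest, so Sam loses, pays nothing, and earns zero payoff.

Payoff = $0.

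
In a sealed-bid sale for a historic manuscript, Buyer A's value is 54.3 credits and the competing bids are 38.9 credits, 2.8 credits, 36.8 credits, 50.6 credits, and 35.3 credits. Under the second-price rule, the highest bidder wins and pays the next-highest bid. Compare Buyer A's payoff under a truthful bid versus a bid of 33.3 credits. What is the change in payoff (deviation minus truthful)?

Payoff change: -3.7 credits.

The highest competing bid is 50.6 credits.
Bidding truthfully at 54.3 credits: Buyer A has the top bid, wins, and pays the second-highest bid 50.6 credits. Payoff = 54.3 credits − 50.6 credits = 3.7 credits.
Bidding 33.3 credits: the top bid is 50.6 credits (a rival), so Buyer A loses. Payoff = 0.0 credits.
Change = 0.0 credits − 3.7 credits = -3.7 credits.
This is the dominant-strategy logic: truthful bidding weakly beats any alternative.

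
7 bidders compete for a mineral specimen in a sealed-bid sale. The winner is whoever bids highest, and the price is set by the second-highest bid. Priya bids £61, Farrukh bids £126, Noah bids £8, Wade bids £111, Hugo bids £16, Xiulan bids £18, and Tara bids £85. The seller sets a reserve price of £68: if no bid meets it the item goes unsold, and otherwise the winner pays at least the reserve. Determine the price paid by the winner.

Bids in descending order: Farrukh £126, then Wade £111, then Tara £85, then Priya £61, then Xiulan £18, then Hugo £16, then Noah £8.
Farrukh has the highest bid, so Farrukh wins.
The second-highest bid is £111, which exceeds the reserve, so that sets the price.

Price paid: £111.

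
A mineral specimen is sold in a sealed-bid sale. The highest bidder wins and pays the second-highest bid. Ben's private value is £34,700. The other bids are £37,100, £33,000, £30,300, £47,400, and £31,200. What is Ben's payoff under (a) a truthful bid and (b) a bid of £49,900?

The highest competing bid is £47,400.
Bidding truthfully at £34,700: the top bid is £47,400 (a rival), so Ben loses. Payoff = £0.
Bidding £49,900: Ben has the top bid, wins, and pays the second-highest bid £47,400. Payoff = £34,700 − £47,400 = -£12,700.

(a) £0  (b) -£12,700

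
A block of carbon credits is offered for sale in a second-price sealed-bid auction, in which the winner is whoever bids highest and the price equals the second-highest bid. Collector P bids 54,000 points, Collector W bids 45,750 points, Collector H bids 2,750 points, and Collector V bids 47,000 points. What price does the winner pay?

47,000 points

Ranking the bids: Collector P 54,000 points > Collector V 47,000 points > Collector W 45,750 points > Collector H 2,750 points.
Collector P is the highest bidder, so Collector P wins.
Under the second-price rule, the price is the second-highest bid: 47,000 points.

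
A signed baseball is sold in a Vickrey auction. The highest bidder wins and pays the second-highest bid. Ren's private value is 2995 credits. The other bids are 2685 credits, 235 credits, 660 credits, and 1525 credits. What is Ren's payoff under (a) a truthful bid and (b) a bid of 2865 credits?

(a) 310 credits  (b) 310 credits

The highest competing bid is 2685 credits.
Bidding truthfully at 2995 credits: Ren has the top bid, wins, and pays the second-highest bid 2685 credits. Payoff = 2995 credits − 2685 credits = 310 credits.
Bidding 2865 credits: Ren has the top bid, wins, and pays the second-highest bid 2685 credits. Payoff = 2995 credits − 2685 credits = 310 credits.
The bid only affects whether you win, not the price — here both bids land on the same side of the top rival bid, so the deviation is payoff-neutral.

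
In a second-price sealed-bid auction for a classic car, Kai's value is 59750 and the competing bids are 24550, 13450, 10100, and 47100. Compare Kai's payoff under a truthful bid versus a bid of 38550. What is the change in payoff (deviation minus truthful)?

The highest competing bid is 47100.
Bidding truthfully at 59750: Kai has the top bid, wins, and pays the second-highest bid 47100. Payoff = 59750 − 47100 = 12650.
Bidding 38550: the top bid is 47100 (a rival), so Kai loses. Payoff = 0.
Change = 0 − 12650 = -12650.

Payoff change: -12650.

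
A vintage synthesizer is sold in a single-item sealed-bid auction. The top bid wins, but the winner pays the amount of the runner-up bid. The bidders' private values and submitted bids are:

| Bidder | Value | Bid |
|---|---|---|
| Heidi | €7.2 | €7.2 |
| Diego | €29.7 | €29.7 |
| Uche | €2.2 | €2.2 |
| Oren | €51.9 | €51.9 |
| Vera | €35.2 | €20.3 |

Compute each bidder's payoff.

Heidi €0.0, Diego €0.0, Uche €0.0, Oren €22.2, Vera €0.0.

Sorted high to low: Oren €51.9, then Diego €29.7, then Vera €20.3, then Heidi €7.2, then Uche €2.2.
Oren has the top bid and wins; the price is the second-highest bid, €29.7.
Oren's payoff = €51.9 − €29.7 = €22.2. All other bidders lose, so their payoff is 0.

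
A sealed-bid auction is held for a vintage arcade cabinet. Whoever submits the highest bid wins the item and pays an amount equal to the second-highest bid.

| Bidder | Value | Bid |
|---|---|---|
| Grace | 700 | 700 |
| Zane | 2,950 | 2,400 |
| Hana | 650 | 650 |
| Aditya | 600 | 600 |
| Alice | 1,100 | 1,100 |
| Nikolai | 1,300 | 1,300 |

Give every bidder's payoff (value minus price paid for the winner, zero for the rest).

Grace 0, Zane 1,650, Hana 0, Aditya 0, Alice 0, Nikolai 0.

Sorted high to low: Zane 2,400 > Nikolai 1,300 > Alice 1,100 > Grace 700 > Hana 650 > Aditya 600.
Zane has the top bid and wins; the price is the second-highest bid, 1,300.
Zane's payoff = 2,950 − 1,300 = 1,650. All other bidders lose, so their payoff is 0.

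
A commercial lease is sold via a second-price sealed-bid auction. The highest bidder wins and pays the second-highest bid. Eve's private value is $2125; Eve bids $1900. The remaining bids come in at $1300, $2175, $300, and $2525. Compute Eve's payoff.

Payoff = $0.

Highest competing bid: $2525.
Eve's bid $1900 is not the highest, so Eve loses, pays nothing, and earns zero payoff.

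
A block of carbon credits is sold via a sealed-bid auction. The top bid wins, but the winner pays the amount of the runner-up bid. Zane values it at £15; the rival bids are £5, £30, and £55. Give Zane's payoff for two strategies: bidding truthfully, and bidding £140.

(a) £0  (b) -£40

The highest competing bid is £55.
Bidding truthfully at £15: the top bid is £55 (a rival), so Zane loses. Payoff = £0.
Bidding £140: Zane has the top bid, wins, and pays the second-highest bid £55. Payoff = £15 − £55 = -£40.
This is the dominant-strategy logic: truthful bidding weakly beats any alternative.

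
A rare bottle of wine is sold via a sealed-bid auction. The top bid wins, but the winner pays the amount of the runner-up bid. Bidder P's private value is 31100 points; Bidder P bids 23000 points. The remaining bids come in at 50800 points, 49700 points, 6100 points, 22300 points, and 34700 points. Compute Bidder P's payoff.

Payoff = 0 points.

Highest competing bid: 50800 points.
Bidder P's bid 23000 points is not the highest, so Bidder P loses, pays nothing, and earns zero payoff.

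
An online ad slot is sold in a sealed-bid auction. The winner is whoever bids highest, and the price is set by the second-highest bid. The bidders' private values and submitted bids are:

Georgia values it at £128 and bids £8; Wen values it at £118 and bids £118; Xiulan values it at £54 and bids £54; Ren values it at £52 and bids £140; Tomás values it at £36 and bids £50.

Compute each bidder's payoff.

Ordered from highest: Ren £140, then Wen £118, then Xiulan £54, then Tomás £50, then Georgia £8.
Ren has the top bid and wins; the price is the second-highest bid, £118.
Ren's payoff = £52 − £118 = -£66. All other bidders lose, so their payoff is 0.

Georgia £0, Wen £0, Xiulan £0, Ren -£66, Tomás £0.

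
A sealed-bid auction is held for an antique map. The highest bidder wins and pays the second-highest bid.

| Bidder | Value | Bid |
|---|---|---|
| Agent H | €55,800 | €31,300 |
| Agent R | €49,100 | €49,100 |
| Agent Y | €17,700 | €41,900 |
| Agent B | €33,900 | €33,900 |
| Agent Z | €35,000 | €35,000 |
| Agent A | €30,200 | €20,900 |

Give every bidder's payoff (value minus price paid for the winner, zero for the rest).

Ranking the bids: Agent R €49,100; Agent Y €41,900; Agent Z €35,000; Agent B €33,900; Agent H €31,300; Agent A €20,900.
Agent R has the top bid and wins; the price is the second-highest bid, €41,900.
Agent R's payoff = €49,100 − €41,900 = €7,200. All other bidders lose, so their payoff is 0.

Agent H €0, Agent R €7,200, Agent Y €0, Agent B €0, Agent Z €0, Agent A €0.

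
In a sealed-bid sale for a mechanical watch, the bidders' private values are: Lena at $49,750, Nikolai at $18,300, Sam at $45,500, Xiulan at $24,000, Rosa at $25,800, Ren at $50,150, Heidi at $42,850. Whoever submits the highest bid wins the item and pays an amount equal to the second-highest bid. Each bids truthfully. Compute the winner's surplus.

Winner's surplus: $400.

Ranking the bids: Ren $50,150 > Lena $49,750 > Sam $45,500 > Heidi $42,850 > Rosa $25,800 > Xiulan $24,000 > Nikolai $18,300.
Ren wins with the top bid and pays the second-highest, $49,750.
Surplus = $50,150 − $49,750 = $400.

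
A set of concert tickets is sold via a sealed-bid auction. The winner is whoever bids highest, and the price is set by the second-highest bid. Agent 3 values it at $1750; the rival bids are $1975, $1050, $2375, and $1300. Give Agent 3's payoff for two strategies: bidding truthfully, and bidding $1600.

Truthful: $0; alternative: $0.

The highest competing bid is $2375.
Bidding truthfully at $1750: the top bid is $2375 (a rival), so Agent 3 loses. Payoff = $0.
Bidding $1600: the top bid is $2375 (a rival), so Agent 3 loses. Payoff = $0.
The bid only affects whether you win, not the price — here both bids land on the same side of the top rival bid, so the deviation is payoff-neutral.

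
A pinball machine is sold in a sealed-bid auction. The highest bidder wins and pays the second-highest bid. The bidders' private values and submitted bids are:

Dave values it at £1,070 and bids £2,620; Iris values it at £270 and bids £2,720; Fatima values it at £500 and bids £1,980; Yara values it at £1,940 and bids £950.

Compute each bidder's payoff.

Sorted high to low: Iris £2,720; Dave £2,620; Fatima £1,980; Yara £950.
Iris has the top bid and wins; the price is the second-highest bid, £2,620.
Iris's payoff = £270 − £2,620 = -£2,350. All other bidders lose, so their payoff is 0.

Payoffs: Dave £0, Iris -£2,350, Fatima £0, Yara £0.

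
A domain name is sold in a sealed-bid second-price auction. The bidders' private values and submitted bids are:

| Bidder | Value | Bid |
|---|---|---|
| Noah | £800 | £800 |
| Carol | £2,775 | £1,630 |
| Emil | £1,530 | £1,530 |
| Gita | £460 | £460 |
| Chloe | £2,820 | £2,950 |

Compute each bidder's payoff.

Payoffs: Noah £0, Carol £0, Emil £0, Gita £0, Chloe £1,190.

Ordered from highest: Chloe £2,950; Carol £1,630; Emil £1,530; Noah £800; Gita £460.
Chloe has the top bid and wins; the price is the second-highest bid, £1,630.
Chloe's payoff = £2,820 − £1,630 = £1,190. All other bidders lose, so their payoff is 0.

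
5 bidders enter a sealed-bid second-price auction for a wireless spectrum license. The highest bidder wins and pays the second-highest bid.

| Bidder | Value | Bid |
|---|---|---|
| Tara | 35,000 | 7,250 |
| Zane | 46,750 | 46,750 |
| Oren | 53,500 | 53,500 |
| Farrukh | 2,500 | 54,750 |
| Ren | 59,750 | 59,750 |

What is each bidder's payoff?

Payoffs: Tara 0, Zane 0, Oren 0, Farrukh 0, Ren 5,000.

Sorted high to low: Ren 59,750 > Farrukh 54,750 > Oren 53,500 > Zane 46,750 > Tara 7,250.
Ren has the top bid and wins; the price is the second-highest bid, 54,750.
Ren's payoff = 59,750 − 54,750 = 5,000. All other bidders lose, so their payoff is 0.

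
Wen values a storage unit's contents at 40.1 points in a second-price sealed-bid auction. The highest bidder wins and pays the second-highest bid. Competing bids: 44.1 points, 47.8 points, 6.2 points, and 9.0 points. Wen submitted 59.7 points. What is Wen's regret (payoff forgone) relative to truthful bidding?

The highest competing bid is 47.8 points.
Bidding truthfully at 40.1 points: the top bid is 47.8 points (a rival), so Wen loses. Payoff = 0.0 points.
Bidding 59.7 points: Wen has the top bid, wins, and pays the second-highest bid 47.8 points. Payoff = 40.1 points − 47.8 points = -7.7 points.
Regret = truthful payoff − actual payoff = 0.0 points − -7.7 points = 7.7 points.

Regret: 7.7 points.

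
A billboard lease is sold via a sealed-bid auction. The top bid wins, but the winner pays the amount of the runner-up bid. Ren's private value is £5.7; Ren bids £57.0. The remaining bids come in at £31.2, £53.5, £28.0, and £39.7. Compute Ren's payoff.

Payoff = -£47.8.

Highest competing bid: £53.5.
Ren's bid £57.0 is the highest overall, so Ren wins and pays the second-highest bid, £53.5.
Payoff = value − price = £5.7 − £53.5 = -£47.8.
Overbidding won the item at a price above value — truthful bidding would have avoided this loss.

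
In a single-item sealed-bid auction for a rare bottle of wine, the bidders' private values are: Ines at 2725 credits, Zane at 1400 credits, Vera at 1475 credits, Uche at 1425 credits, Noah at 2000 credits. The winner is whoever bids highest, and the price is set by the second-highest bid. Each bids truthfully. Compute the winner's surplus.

Bids in descending order: Ines 2725 credits, then Noah 2000 credits, then Vera 1475 credits, then Uche 1425 credits, then Zane 1400 credits.
Ines wins with the top bid and pays the second-highest, 2000 credits.
Surplus = 2725 credits − 2000 credits = 725 credits.

Winner's surplus: 725 credits.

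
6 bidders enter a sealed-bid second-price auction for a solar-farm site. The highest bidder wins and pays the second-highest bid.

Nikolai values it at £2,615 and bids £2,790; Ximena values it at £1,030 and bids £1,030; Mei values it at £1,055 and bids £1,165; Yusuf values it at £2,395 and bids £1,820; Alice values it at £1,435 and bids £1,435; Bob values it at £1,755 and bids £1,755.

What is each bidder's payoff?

Nikolai £795, Ximena £0, Mei £0, Yusuf £0, Alice £0, Bob £0.

Ordered from highest: Nikolai £2,790; Yusuf £1,820; Bob £1,755; Alice £1,435; Mei £1,165; Ximena £1,030.
Nikolai has the top bid and wins; the price is the second-highest bid, £1,820.
Nikolai's payoff = £2,615 − £1,820 = £795. All other bidders lose, so their payoff is 0.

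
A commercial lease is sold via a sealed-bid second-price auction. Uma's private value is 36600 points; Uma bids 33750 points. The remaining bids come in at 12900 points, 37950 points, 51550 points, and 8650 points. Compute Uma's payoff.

Highest competing bid: 51550 points.
Uma's bid 33750 points is not the highest, so Uma loses, pays nothing, and earns zero payoff.

Payoff = 0 points.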